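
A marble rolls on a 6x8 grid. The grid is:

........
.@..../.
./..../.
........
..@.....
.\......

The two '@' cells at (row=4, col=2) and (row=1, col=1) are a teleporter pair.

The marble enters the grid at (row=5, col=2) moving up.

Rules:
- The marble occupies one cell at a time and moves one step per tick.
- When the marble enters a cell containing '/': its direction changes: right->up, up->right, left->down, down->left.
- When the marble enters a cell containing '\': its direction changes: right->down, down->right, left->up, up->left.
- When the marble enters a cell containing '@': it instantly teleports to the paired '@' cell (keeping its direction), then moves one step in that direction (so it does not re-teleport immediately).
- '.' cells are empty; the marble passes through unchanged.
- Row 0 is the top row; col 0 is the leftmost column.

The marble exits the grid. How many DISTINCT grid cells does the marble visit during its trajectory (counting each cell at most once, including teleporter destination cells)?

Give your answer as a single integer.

Step 1: enter (5,2), '.' pass, move up to (4,2)
Step 2: enter (4,2), '@' teleport (4,2)->(1,1), also enter (1,1), move up to (0,1)
Step 3: enter (0,1), '.' pass, move up to (-1,1)
Step 4: at (-1,1) — EXIT via top edge, pos 1
Distinct cells visited: 4 (path length 4)

Answer: 4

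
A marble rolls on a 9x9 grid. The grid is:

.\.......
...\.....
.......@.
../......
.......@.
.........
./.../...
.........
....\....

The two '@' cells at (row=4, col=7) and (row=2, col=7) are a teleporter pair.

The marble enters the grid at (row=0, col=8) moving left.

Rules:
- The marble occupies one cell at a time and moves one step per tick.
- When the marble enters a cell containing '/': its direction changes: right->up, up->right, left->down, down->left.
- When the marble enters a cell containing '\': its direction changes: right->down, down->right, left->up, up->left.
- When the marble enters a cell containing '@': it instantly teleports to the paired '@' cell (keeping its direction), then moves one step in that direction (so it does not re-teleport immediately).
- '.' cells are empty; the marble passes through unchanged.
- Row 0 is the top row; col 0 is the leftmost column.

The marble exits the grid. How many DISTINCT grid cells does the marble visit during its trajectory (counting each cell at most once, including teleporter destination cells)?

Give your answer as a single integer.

Answer: 8

Derivation:
Step 1: enter (0,8), '.' pass, move left to (0,7)
Step 2: enter (0,7), '.' pass, move left to (0,6)
Step 3: enter (0,6), '.' pass, move left to (0,5)
Step 4: enter (0,5), '.' pass, move left to (0,4)
Step 5: enter (0,4), '.' pass, move left to (0,3)
Step 6: enter (0,3), '.' pass, move left to (0,2)
Step 7: enter (0,2), '.' pass, move left to (0,1)
Step 8: enter (0,1), '\' deflects left->up, move up to (-1,1)
Step 9: at (-1,1) — EXIT via top edge, pos 1
Distinct cells visited: 8 (path length 8)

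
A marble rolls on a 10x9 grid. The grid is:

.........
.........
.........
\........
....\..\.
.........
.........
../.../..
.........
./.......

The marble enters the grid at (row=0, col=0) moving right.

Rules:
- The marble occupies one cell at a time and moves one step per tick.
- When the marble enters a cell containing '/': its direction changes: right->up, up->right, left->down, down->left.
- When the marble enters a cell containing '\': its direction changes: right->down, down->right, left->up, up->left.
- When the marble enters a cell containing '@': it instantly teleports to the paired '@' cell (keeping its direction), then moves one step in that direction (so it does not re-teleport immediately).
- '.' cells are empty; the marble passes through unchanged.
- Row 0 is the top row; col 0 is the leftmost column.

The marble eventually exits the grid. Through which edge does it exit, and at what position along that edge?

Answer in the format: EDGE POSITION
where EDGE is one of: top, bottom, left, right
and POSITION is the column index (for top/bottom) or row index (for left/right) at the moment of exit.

Answer: right 0

Derivation:
Step 1: enter (0,0), '.' pass, move right to (0,1)
Step 2: enter (0,1), '.' pass, move right to (0,2)
Step 3: enter (0,2), '.' pass, move right to (0,3)
Step 4: enter (0,3), '.' pass, move right to (0,4)
Step 5: enter (0,4), '.' pass, move right to (0,5)
Step 6: enter (0,5), '.' pass, move right to (0,6)
Step 7: enter (0,6), '.' pass, move right to (0,7)
Step 8: enter (0,7), '.' pass, move right to (0,8)
Step 9: enter (0,8), '.' pass, move right to (0,9)
Step 10: at (0,9) — EXIT via right edge, pos 0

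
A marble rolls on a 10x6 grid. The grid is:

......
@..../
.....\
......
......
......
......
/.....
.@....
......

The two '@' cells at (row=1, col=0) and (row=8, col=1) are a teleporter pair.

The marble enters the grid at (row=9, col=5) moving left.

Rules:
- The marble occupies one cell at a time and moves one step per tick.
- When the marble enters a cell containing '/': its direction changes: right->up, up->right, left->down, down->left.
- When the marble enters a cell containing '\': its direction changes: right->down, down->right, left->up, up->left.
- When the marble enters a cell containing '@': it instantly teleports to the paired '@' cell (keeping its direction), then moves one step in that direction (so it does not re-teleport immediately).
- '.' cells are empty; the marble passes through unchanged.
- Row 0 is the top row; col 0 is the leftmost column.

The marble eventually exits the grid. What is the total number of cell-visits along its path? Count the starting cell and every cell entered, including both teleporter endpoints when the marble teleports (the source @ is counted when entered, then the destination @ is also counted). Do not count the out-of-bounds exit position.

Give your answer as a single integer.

Answer: 6

Derivation:
Step 1: enter (9,5), '.' pass, move left to (9,4)
Step 2: enter (9,4), '.' pass, move left to (9,3)
Step 3: enter (9,3), '.' pass, move left to (9,2)
Step 4: enter (9,2), '.' pass, move left to (9,1)
Step 5: enter (9,1), '.' pass, move left to (9,0)
Step 6: enter (9,0), '.' pass, move left to (9,-1)
Step 7: at (9,-1) — EXIT via left edge, pos 9
Path length (cell visits): 6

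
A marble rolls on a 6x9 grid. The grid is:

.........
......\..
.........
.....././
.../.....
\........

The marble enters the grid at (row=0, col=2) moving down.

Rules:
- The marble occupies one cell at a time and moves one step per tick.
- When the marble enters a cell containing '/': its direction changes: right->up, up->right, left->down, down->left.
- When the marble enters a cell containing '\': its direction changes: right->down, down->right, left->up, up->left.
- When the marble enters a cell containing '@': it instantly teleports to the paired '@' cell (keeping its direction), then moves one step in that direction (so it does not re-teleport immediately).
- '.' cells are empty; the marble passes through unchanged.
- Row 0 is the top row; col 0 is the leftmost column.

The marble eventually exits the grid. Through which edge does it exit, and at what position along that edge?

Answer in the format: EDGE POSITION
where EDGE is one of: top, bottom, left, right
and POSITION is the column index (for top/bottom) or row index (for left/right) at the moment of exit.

Answer: bottom 2

Derivation:
Step 1: enter (0,2), '.' pass, move down to (1,2)
Step 2: enter (1,2), '.' pass, move down to (2,2)
Step 3: enter (2,2), '.' pass, move down to (3,2)
Step 4: enter (3,2), '.' pass, move down to (4,2)
Step 5: enter (4,2), '.' pass, move down to (5,2)
Step 6: enter (5,2), '.' pass, move down to (6,2)
Step 7: at (6,2) — EXIT via bottom edge, pos 2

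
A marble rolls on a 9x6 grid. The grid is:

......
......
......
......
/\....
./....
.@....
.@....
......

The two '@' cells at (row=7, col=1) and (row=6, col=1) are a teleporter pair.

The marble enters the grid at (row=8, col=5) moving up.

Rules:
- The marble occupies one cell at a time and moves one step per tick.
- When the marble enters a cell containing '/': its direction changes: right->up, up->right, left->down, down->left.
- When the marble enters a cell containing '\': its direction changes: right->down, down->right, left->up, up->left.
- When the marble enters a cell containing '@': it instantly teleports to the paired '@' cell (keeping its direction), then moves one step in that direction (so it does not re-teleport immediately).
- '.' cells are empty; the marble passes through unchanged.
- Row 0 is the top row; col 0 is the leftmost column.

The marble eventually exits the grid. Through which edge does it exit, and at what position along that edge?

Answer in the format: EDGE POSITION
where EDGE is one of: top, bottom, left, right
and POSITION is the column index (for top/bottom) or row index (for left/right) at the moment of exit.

Answer: top 5

Derivation:
Step 1: enter (8,5), '.' pass, move up to (7,5)
Step 2: enter (7,5), '.' pass, move up to (6,5)
Step 3: enter (6,5), '.' pass, move up to (5,5)
Step 4: enter (5,5), '.' pass, move up to (4,5)
Step 5: enter (4,5), '.' pass, move up to (3,5)
Step 6: enter (3,5), '.' pass, move up to (2,5)
Step 7: enter (2,5), '.' pass, move up to (1,5)
Step 8: enter (1,5), '.' pass, move up to (0,5)
Step 9: enter (0,5), '.' pass, move up to (-1,5)
Step 10: at (-1,5) — EXIT via top edge, pos 5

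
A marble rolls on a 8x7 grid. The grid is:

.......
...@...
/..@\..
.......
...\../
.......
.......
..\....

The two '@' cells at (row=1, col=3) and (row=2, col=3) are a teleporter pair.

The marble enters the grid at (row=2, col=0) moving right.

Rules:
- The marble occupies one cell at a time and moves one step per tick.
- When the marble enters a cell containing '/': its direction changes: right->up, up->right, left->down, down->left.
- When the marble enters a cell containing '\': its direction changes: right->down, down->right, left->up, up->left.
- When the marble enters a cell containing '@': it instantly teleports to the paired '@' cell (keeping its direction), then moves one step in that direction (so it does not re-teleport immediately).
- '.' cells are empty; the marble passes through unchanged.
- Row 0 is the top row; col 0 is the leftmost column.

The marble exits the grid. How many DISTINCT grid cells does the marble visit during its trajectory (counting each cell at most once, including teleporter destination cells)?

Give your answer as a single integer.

Answer: 3

Derivation:
Step 1: enter (2,0), '/' deflects right->up, move up to (1,0)
Step 2: enter (1,0), '.' pass, move up to (0,0)
Step 3: enter (0,0), '.' pass, move up to (-1,0)
Step 4: at (-1,0) — EXIT via top edge, pos 0
Distinct cells visited: 3 (path length 3)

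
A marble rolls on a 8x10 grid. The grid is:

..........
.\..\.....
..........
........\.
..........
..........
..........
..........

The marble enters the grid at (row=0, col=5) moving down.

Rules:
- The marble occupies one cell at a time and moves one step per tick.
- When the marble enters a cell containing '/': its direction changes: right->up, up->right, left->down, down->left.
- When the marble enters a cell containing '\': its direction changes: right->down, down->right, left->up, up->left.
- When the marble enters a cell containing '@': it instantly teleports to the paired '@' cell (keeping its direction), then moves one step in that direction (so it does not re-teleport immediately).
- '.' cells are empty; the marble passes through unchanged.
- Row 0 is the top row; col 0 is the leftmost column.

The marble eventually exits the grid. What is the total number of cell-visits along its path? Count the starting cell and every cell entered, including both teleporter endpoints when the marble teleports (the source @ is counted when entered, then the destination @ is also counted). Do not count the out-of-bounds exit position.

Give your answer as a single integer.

Step 1: enter (0,5), '.' pass, move down to (1,5)
Step 2: enter (1,5), '.' pass, move down to (2,5)
Step 3: enter (2,5), '.' pass, move down to (3,5)
Step 4: enter (3,5), '.' pass, move down to (4,5)
Step 5: enter (4,5), '.' pass, move down to (5,5)
Step 6: enter (5,5), '.' pass, move down to (6,5)
Step 7: enter (6,5), '.' pass, move down to (7,5)
Step 8: enter (7,5), '.' pass, move down to (8,5)
Step 9: at (8,5) — EXIT via bottom edge, pos 5
Path length (cell visits): 8

Answer: 8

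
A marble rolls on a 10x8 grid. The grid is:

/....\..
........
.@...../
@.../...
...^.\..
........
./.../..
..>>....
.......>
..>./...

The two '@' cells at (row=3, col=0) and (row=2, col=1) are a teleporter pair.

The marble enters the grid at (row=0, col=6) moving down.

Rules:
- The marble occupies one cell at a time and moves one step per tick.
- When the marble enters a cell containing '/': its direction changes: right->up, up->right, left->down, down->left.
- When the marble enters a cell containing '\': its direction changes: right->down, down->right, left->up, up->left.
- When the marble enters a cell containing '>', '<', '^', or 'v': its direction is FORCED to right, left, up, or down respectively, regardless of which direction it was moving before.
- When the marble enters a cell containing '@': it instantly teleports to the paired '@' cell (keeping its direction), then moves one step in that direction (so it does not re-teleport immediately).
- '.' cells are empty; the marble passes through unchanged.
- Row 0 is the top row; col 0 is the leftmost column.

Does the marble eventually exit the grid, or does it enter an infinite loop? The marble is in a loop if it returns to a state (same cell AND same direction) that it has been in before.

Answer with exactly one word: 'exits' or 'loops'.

Answer: exits

Derivation:
Step 1: enter (0,6), '.' pass, move down to (1,6)
Step 2: enter (1,6), '.' pass, move down to (2,6)
Step 3: enter (2,6), '.' pass, move down to (3,6)
Step 4: enter (3,6), '.' pass, move down to (4,6)
Step 5: enter (4,6), '.' pass, move down to (5,6)
Step 6: enter (5,6), '.' pass, move down to (6,6)
Step 7: enter (6,6), '.' pass, move down to (7,6)
Step 8: enter (7,6), '.' pass, move down to (8,6)
Step 9: enter (8,6), '.' pass, move down to (9,6)
Step 10: enter (9,6), '.' pass, move down to (10,6)
Step 11: at (10,6) — EXIT via bottom edge, pos 6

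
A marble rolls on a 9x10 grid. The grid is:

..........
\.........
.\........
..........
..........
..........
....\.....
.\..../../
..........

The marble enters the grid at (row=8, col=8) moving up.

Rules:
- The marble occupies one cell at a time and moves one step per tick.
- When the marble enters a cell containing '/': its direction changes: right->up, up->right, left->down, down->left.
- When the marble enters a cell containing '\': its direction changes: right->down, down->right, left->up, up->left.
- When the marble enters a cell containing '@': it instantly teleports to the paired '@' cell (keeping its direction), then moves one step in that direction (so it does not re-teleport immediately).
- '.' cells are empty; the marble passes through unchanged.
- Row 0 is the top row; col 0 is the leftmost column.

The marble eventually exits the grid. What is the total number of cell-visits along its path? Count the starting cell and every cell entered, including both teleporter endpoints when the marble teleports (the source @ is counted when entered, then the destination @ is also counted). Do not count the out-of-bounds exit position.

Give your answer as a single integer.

Step 1: enter (8,8), '.' pass, move up to (7,8)
Step 2: enter (7,8), '.' pass, move up to (6,8)
Step 3: enter (6,8), '.' pass, move up to (5,8)
Step 4: enter (5,8), '.' pass, move up to (4,8)
Step 5: enter (4,8), '.' pass, move up to (3,8)
Step 6: enter (3,8), '.' pass, move up to (2,8)
Step 7: enter (2,8), '.' pass, move up to (1,8)
Step 8: enter (1,8), '.' pass, move up to (0,8)
Step 9: enter (0,8), '.' pass, move up to (-1,8)
Step 10: at (-1,8) — EXIT via top edge, pos 8
Path length (cell visits): 9

Answer: 9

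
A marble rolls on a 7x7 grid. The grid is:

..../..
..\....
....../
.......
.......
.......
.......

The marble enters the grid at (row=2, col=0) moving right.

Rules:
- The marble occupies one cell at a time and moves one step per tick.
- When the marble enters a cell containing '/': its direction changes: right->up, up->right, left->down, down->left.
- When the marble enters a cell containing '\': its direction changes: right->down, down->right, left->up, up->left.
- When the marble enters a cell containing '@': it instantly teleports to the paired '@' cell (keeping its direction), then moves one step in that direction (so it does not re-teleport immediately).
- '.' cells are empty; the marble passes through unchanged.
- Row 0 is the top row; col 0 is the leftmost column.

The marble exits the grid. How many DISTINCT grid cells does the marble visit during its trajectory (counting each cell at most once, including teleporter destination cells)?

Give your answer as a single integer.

Step 1: enter (2,0), '.' pass, move right to (2,1)
Step 2: enter (2,1), '.' pass, move right to (2,2)
Step 3: enter (2,2), '.' pass, move right to (2,3)
Step 4: enter (2,3), '.' pass, move right to (2,4)
Step 5: enter (2,4), '.' pass, move right to (2,5)
Step 6: enter (2,5), '.' pass, move right to (2,6)
Step 7: enter (2,6), '/' deflects right->up, move up to (1,6)
Step 8: enter (1,6), '.' pass, move up to (0,6)
Step 9: enter (0,6), '.' pass, move up to (-1,6)
Step 10: at (-1,6) — EXIT via top edge, pos 6
Distinct cells visited: 9 (path length 9)

Answer: 9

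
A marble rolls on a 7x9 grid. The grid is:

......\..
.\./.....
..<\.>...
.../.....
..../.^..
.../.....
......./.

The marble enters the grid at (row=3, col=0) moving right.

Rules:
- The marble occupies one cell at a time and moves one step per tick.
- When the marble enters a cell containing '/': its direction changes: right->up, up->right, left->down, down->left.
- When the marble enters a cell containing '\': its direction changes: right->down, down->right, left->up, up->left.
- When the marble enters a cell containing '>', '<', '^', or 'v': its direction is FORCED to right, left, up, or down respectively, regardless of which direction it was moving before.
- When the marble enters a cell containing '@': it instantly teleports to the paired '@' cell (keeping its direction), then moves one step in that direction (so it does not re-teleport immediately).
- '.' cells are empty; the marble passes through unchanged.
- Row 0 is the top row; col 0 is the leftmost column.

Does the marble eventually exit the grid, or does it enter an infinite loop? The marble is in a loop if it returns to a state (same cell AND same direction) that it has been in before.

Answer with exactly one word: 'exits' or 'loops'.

Step 1: enter (3,0), '.' pass, move right to (3,1)
Step 2: enter (3,1), '.' pass, move right to (3,2)
Step 3: enter (3,2), '.' pass, move right to (3,3)
Step 4: enter (3,3), '/' deflects right->up, move up to (2,3)
Step 5: enter (2,3), '\' deflects up->left, move left to (2,2)
Step 6: enter (2,2), '<' forces left->left, move left to (2,1)
Step 7: enter (2,1), '.' pass, move left to (2,0)
Step 8: enter (2,0), '.' pass, move left to (2,-1)
Step 9: at (2,-1) — EXIT via left edge, pos 2

Answer: exits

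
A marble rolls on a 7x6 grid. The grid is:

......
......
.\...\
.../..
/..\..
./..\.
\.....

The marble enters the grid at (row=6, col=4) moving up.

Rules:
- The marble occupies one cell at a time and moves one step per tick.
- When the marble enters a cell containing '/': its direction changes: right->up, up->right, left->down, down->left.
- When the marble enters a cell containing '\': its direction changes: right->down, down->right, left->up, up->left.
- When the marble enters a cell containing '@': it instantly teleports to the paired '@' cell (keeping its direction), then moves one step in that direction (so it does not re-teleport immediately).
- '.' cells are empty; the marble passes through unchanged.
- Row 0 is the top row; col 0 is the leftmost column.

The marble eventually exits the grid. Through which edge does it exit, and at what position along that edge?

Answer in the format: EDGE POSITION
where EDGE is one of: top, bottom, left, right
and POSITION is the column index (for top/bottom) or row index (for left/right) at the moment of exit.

Step 1: enter (6,4), '.' pass, move up to (5,4)
Step 2: enter (5,4), '\' deflects up->left, move left to (5,3)
Step 3: enter (5,3), '.' pass, move left to (5,2)
Step 4: enter (5,2), '.' pass, move left to (5,1)
Step 5: enter (5,1), '/' deflects left->down, move down to (6,1)
Step 6: enter (6,1), '.' pass, move down to (7,1)
Step 7: at (7,1) — EXIT via bottom edge, pos 1

Answer: bottom 1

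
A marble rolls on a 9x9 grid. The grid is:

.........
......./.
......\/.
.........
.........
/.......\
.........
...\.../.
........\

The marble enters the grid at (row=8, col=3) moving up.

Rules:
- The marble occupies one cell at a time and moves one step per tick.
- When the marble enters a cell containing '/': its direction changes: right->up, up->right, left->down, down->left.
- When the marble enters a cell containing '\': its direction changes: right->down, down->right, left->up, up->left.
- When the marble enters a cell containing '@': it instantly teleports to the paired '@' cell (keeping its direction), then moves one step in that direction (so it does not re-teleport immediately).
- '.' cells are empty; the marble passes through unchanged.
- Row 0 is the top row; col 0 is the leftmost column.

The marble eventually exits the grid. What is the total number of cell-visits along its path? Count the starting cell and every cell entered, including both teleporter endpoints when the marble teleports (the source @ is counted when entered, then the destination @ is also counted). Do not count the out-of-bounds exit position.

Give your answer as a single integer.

Answer: 5

Derivation:
Step 1: enter (8,3), '.' pass, move up to (7,3)
Step 2: enter (7,3), '\' deflects up->left, move left to (7,2)
Step 3: enter (7,2), '.' pass, move left to (7,1)
Step 4: enter (7,1), '.' pass, move left to (7,0)
Step 5: enter (7,0), '.' pass, move left to (7,-1)
Step 6: at (7,-1) — EXIT via left edge, pos 7
Path length (cell visits): 5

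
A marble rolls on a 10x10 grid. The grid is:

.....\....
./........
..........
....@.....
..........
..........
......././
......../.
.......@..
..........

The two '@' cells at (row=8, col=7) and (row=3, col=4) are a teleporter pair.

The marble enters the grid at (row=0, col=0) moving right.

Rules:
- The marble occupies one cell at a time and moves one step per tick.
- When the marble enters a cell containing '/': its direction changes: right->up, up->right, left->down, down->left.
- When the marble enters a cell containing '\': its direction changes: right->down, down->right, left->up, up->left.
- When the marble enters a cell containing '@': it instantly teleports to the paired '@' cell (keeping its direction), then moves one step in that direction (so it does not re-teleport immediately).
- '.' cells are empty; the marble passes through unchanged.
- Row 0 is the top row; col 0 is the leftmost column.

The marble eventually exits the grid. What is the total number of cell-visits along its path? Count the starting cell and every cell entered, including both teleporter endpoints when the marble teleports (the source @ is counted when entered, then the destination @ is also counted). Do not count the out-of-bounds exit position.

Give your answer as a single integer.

Step 1: enter (0,0), '.' pass, move right to (0,1)
Step 2: enter (0,1), '.' pass, move right to (0,2)
Step 3: enter (0,2), '.' pass, move right to (0,3)
Step 4: enter (0,3), '.' pass, move right to (0,4)
Step 5: enter (0,4), '.' pass, move right to (0,5)
Step 6: enter (0,5), '\' deflects right->down, move down to (1,5)
Step 7: enter (1,5), '.' pass, move down to (2,5)
Step 8: enter (2,5), '.' pass, move down to (3,5)
Step 9: enter (3,5), '.' pass, move down to (4,5)
Step 10: enter (4,5), '.' pass, move down to (5,5)
Step 11: enter (5,5), '.' pass, move down to (6,5)
Step 12: enter (6,5), '.' pass, move down to (7,5)
Step 13: enter (7,5), '.' pass, move down to (8,5)
Step 14: enter (8,5), '.' pass, move down to (9,5)
Step 15: enter (9,5), '.' pass, move down to (10,5)
Step 16: at (10,5) — EXIT via bottom edge, pos 5
Path length (cell visits): 15

Answer: 15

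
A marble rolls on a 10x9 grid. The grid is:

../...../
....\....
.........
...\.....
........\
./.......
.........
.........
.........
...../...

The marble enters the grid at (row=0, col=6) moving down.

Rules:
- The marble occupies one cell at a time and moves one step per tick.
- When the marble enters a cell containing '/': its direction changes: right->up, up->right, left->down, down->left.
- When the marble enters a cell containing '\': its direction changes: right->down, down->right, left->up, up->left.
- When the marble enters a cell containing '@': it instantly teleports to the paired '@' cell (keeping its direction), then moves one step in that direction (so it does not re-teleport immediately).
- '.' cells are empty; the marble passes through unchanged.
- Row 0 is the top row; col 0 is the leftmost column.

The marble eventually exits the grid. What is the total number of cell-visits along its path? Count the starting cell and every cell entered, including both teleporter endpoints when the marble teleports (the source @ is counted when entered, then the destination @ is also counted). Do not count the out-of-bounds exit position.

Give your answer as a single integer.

Step 1: enter (0,6), '.' pass, move down to (1,6)
Step 2: enter (1,6), '.' pass, move down to (2,6)
Step 3: enter (2,6), '.' pass, move down to (3,6)
Step 4: enter (3,6), '.' pass, move down to (4,6)
Step 5: enter (4,6), '.' pass, move down to (5,6)
Step 6: enter (5,6), '.' pass, move down to (6,6)
Step 7: enter (6,6), '.' pass, move down to (7,6)
Step 8: enter (7,6), '.' pass, move down to (8,6)
Step 9: enter (8,6), '.' pass, move down to (9,6)
Step 10: enter (9,6), '.' pass, move down to (10,6)
Step 11: at (10,6) — EXIT via bottom edge, pos 6
Path length (cell visits): 10

Answer: 10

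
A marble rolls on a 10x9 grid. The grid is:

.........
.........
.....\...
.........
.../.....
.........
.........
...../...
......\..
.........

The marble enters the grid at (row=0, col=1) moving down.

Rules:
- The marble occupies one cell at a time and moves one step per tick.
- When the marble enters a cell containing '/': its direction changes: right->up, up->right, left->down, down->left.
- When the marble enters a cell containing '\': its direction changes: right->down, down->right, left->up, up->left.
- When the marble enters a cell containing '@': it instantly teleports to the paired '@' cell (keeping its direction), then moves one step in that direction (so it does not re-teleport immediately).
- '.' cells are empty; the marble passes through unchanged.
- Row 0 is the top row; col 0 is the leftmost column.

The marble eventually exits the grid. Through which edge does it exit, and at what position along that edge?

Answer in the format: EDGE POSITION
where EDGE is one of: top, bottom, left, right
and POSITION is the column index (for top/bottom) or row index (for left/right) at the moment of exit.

Answer: bottom 1

Derivation:
Step 1: enter (0,1), '.' pass, move down to (1,1)
Step 2: enter (1,1), '.' pass, move down to (2,1)
Step 3: enter (2,1), '.' pass, move down to (3,1)
Step 4: enter (3,1), '.' pass, move down to (4,1)
Step 5: enter (4,1), '.' pass, move down to (5,1)
Step 6: enter (5,1), '.' pass, move down to (6,1)
Step 7: enter (6,1), '.' pass, move down to (7,1)
Step 8: enter (7,1), '.' pass, move down to (8,1)
Step 9: enter (8,1), '.' pass, move down to (9,1)
Step 10: enter (9,1), '.' pass, move down to (10,1)
Step 11: at (10,1) — EXIT via bottom edge, pos 1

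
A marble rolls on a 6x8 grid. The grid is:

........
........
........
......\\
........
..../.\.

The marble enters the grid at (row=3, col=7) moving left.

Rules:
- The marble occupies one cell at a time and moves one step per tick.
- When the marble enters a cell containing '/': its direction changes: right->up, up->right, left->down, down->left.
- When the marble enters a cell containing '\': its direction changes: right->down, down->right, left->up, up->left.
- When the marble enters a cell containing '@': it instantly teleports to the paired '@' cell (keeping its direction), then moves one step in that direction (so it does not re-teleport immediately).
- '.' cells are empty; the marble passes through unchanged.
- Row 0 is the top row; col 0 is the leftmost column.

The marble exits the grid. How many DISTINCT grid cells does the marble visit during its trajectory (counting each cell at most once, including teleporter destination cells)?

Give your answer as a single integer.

Answer: 4

Derivation:
Step 1: enter (3,7), '\' deflects left->up, move up to (2,7)
Step 2: enter (2,7), '.' pass, move up to (1,7)
Step 3: enter (1,7), '.' pass, move up to (0,7)
Step 4: enter (0,7), '.' pass, move up to (-1,7)
Step 5: at (-1,7) — EXIT via top edge, pos 7
Distinct cells visited: 4 (path length 4)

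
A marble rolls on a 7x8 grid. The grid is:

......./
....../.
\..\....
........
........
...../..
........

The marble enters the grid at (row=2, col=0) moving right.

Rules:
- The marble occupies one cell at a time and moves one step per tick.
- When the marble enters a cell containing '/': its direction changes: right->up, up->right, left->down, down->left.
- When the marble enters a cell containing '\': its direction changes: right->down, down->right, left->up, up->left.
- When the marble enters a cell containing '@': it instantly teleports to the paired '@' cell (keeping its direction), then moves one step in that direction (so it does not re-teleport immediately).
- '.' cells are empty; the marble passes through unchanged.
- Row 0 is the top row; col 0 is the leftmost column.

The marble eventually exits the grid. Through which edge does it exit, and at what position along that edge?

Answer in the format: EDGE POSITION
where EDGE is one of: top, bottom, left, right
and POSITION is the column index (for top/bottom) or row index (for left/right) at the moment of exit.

Answer: bottom 0

Derivation:
Step 1: enter (2,0), '\' deflects right->down, move down to (3,0)
Step 2: enter (3,0), '.' pass, move down to (4,0)
Step 3: enter (4,0), '.' pass, move down to (5,0)
Step 4: enter (5,0), '.' pass, move down to (6,0)
Step 5: enter (6,0), '.' pass, move down to (7,0)
Step 6: at (7,0) — EXIT via bottom edge, pos 0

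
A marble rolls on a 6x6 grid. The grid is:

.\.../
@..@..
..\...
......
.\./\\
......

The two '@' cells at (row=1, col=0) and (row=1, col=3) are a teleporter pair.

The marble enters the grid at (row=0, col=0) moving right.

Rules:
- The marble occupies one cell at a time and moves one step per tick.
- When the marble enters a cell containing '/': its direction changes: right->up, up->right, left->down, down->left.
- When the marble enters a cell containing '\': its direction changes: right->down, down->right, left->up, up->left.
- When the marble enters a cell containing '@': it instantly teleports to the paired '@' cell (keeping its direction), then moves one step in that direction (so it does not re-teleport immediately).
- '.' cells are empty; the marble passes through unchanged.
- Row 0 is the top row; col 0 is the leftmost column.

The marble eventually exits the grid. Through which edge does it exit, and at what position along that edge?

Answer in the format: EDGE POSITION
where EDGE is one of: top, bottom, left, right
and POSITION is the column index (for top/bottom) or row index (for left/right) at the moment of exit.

Answer: top 0

Derivation:
Step 1: enter (0,0), '.' pass, move right to (0,1)
Step 2: enter (0,1), '\' deflects right->down, move down to (1,1)
Step 3: enter (1,1), '.' pass, move down to (2,1)
Step 4: enter (2,1), '.' pass, move down to (3,1)
Step 5: enter (3,1), '.' pass, move down to (4,1)
Step 6: enter (4,1), '\' deflects down->right, move right to (4,2)
Step 7: enter (4,2), '.' pass, move right to (4,3)
Step 8: enter (4,3), '/' deflects right->up, move up to (3,3)
Step 9: enter (3,3), '.' pass, move up to (2,3)
Step 10: enter (2,3), '.' pass, move up to (1,3)
Step 11: enter (1,3), '@' teleport (1,3)->(1,0), also enter (1,0), move up to (0,0)
Step 12: enter (0,0), '.' pass, move up to (-1,0)
Step 13: at (-1,0) — EXIT via top edge, pos 0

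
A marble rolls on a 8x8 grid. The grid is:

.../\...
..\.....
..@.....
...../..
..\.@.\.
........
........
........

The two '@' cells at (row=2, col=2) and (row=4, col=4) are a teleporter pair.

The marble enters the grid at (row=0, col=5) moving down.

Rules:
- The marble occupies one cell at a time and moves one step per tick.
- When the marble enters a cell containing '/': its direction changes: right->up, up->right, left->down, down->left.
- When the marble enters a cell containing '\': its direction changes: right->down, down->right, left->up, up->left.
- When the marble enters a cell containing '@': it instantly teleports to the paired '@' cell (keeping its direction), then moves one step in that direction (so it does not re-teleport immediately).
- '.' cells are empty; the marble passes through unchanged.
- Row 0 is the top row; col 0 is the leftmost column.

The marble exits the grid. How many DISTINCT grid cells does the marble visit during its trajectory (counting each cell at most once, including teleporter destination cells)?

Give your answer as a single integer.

Answer: 9

Derivation:
Step 1: enter (0,5), '.' pass, move down to (1,5)
Step 2: enter (1,5), '.' pass, move down to (2,5)
Step 3: enter (2,5), '.' pass, move down to (3,5)
Step 4: enter (3,5), '/' deflects down->left, move left to (3,4)
Step 5: enter (3,4), '.' pass, move left to (3,3)
Step 6: enter (3,3), '.' pass, move left to (3,2)
Step 7: enter (3,2), '.' pass, move left to (3,1)
Step 8: enter (3,1), '.' pass, move left to (3,0)
Step 9: enter (3,0), '.' pass, move left to (3,-1)
Step 10: at (3,-1) — EXIT via left edge, pos 3
Distinct cells visited: 9 (path length 9)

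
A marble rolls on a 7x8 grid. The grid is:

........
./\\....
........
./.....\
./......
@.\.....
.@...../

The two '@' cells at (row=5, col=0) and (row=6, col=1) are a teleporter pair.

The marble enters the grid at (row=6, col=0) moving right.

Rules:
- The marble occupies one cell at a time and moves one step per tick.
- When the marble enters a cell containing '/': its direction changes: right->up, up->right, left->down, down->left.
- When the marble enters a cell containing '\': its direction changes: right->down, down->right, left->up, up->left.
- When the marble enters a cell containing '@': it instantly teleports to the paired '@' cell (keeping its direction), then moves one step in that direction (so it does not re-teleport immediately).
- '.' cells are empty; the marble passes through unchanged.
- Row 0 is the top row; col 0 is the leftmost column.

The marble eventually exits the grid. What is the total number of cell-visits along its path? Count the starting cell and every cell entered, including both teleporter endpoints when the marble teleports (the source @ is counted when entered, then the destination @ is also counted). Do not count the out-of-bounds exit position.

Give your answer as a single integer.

Answer: 6

Derivation:
Step 1: enter (6,0), '.' pass, move right to (6,1)
Step 2: enter (6,1), '@' teleport (6,1)->(5,0), also enter (5,0), move right to (5,1)
Step 3: enter (5,1), '.' pass, move right to (5,2)
Step 4: enter (5,2), '\' deflects right->down, move down to (6,2)
Step 5: enter (6,2), '.' pass, move down to (7,2)
Step 6: at (7,2) — EXIT via bottom edge, pos 2
Path length (cell visits): 6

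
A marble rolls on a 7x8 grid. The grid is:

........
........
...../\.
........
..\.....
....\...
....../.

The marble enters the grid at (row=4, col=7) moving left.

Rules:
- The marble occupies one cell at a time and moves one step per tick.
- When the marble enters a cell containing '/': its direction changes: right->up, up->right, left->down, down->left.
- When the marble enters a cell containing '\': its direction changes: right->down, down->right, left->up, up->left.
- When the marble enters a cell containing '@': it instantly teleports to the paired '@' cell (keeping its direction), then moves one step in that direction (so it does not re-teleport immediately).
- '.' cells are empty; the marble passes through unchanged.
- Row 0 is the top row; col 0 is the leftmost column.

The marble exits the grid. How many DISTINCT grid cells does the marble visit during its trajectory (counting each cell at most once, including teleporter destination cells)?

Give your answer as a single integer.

Answer: 10

Derivation:
Step 1: enter (4,7), '.' pass, move left to (4,6)
Step 2: enter (4,6), '.' pass, move left to (4,5)
Step 3: enter (4,5), '.' pass, move left to (4,4)
Step 4: enter (4,4), '.' pass, move left to (4,3)
Step 5: enter (4,3), '.' pass, move left to (4,2)
Step 6: enter (4,2), '\' deflects left->up, move up to (3,2)
Step 7: enter (3,2), '.' pass, move up to (2,2)
Step 8: enter (2,2), '.' pass, move up to (1,2)
Step 9: enter (1,2), '.' pass, move up to (0,2)
Step 10: enter (0,2), '.' pass, move up to (-1,2)
Step 11: at (-1,2) — EXIT via top edge, pos 2
Distinct cells visited: 10 (path length 10)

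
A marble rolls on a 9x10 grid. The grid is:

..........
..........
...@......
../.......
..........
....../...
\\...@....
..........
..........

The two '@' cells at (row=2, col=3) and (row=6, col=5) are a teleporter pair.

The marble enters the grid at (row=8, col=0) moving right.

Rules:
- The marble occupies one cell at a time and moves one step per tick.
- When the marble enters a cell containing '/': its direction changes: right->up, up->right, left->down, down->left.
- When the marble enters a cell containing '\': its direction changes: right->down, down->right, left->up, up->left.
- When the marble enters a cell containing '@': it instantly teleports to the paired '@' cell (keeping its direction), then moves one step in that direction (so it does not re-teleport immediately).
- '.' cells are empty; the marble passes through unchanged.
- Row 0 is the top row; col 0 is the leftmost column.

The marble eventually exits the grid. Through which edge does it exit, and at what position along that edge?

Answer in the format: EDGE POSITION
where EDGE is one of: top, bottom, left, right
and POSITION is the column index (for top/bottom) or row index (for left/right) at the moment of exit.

Step 1: enter (8,0), '.' pass, move right to (8,1)
Step 2: enter (8,1), '.' pass, move right to (8,2)
Step 3: enter (8,2), '.' pass, move right to (8,3)
Step 4: enter (8,3), '.' pass, move right to (8,4)
Step 5: enter (8,4), '.' pass, move right to (8,5)
Step 6: enter (8,5), '.' pass, move right to (8,6)
Step 7: enter (8,6), '.' pass, move right to (8,7)
Step 8: enter (8,7), '.' pass, move right to (8,8)
Step 9: enter (8,8), '.' pass, move right to (8,9)
Step 10: enter (8,9), '.' pass, move right to (8,10)
Step 11: at (8,10) — EXIT via right edge, pos 8

Answer: right 8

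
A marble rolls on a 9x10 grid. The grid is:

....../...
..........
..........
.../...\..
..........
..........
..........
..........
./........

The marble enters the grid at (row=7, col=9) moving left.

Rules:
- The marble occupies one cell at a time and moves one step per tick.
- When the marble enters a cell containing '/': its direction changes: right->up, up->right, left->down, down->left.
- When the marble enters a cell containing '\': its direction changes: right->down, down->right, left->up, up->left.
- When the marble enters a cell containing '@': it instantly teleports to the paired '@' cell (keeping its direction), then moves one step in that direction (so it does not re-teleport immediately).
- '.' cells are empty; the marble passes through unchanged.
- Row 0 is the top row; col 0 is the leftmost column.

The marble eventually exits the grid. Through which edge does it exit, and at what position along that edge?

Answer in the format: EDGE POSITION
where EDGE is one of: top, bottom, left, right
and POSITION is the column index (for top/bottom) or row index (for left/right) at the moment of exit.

Step 1: enter (7,9), '.' pass, move left to (7,8)
Step 2: enter (7,8), '.' pass, move left to (7,7)
Step 3: enter (7,7), '.' pass, move left to (7,6)
Step 4: enter (7,6), '.' pass, move left to (7,5)
Step 5: enter (7,5), '.' pass, move left to (7,4)
Step 6: enter (7,4), '.' pass, move left to (7,3)
Step 7: enter (7,3), '.' pass, move left to (7,2)
Step 8: enter (7,2), '.' pass, move left to (7,1)
Step 9: enter (7,1), '.' pass, move left to (7,0)
Step 10: enter (7,0), '.' pass, move left to (7,-1)
Step 11: at (7,-1) — EXIT via left edge, pos 7

Answer: left 7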